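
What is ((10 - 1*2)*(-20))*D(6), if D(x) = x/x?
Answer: -160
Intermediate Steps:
D(x) = 1
((10 - 1*2)*(-20))*D(6) = ((10 - 1*2)*(-20))*1 = ((10 - 2)*(-20))*1 = (8*(-20))*1 = -160*1 = -160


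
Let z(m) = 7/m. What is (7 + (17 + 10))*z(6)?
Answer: 119/3 ≈ 39.667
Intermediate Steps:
(7 + (17 + 10))*z(6) = (7 + (17 + 10))*(7/6) = (7 + 27)*(7*(⅙)) = 34*(7/6) = 119/3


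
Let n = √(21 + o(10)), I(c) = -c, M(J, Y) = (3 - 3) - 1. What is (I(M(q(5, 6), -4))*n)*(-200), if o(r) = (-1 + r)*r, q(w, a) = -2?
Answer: -200*√111 ≈ -2107.1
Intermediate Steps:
M(J, Y) = -1 (M(J, Y) = 0 - 1 = -1)
o(r) = r*(-1 + r)
n = √111 (n = √(21 + 10*(-1 + 10)) = √(21 + 10*9) = √(21 + 90) = √111 ≈ 10.536)
(I(M(q(5, 6), -4))*n)*(-200) = ((-1*(-1))*√111)*(-200) = (1*√111)*(-200) = √111*(-200) = -200*√111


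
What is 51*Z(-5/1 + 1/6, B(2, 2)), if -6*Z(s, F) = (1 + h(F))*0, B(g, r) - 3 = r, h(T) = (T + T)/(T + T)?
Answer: 0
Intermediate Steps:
h(T) = 1 (h(T) = (2*T)/((2*T)) = (2*T)*(1/(2*T)) = 1)
B(g, r) = 3 + r
Z(s, F) = 0 (Z(s, F) = -(1 + 1)*0/6 = -0/3 = -⅙*0 = 0)
51*Z(-5/1 + 1/6, B(2, 2)) = 51*0 = 0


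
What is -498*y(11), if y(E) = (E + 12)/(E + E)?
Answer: -5727/11 ≈ -520.64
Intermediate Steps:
y(E) = (12 + E)/(2*E) (y(E) = (12 + E)/((2*E)) = (12 + E)*(1/(2*E)) = (12 + E)/(2*E))
-498*y(11) = -249*(12 + 11)/11 = -249*23/11 = -498*23/22 = -5727/11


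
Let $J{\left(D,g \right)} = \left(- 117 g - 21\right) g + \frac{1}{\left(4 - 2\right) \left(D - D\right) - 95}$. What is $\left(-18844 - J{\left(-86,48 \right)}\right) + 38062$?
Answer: $\frac{27530431}{95} \approx 2.8979 \cdot 10^{5}$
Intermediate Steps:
$J{\left(D,g \right)} = - \frac{1}{95} + g \left(-21 - 117 g\right)$ ($J{\left(D,g \right)} = \left(-21 - 117 g\right) g + \frac{1}{2 \cdot 0 - 95} = g \left(-21 - 117 g\right) + \frac{1}{0 - 95} = g \left(-21 - 117 g\right) + \frac{1}{-95} = g \left(-21 - 117 g\right) - \frac{1}{95} = - \frac{1}{95} + g \left(-21 - 117 g\right)$)
$\left(-18844 - J{\left(-86,48 \right)}\right) + 38062 = \left(-18844 - \left(- \frac{1}{95} - 117 \cdot 48^{2} - 1008\right)\right) + 38062 = \left(-18844 - \left(- \frac{1}{95} - 269568 - 1008\right)\right) + 38062 = \left(-18844 - - \frac{25704721}{95}\right) + 38062 = \left(-18844 + \frac{25704721}{95}\right) + 38062 = \frac{23914541}{95} + 38062 = \frac{27530431}{95}$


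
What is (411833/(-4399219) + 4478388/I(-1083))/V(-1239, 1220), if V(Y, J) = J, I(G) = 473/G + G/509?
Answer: -5430171754182825601/3793552388909140 ≈ -1431.4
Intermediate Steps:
I(G) = 473/G + G/509 (I(G) = 473/G + G*(1/509) = 473/G + G/509)
(411833/(-4399219) + 4478388/I(-1083))/V(-1239, 1220) = (411833/(-4399219) + 4478388/(473/(-1083) + (1/509)*(-1083)))/1220 = (411833*(-1/4399219) + 4478388/(473*(-1/1083) - 1083/509))*(1/1220) = (-411833/4399219 + 4478388/(-473/1083 - 1083/509))*(1/1220) = (-411833/4399219 + 4478388/(-1413646/551247))*(1/1220) = (-411833/4399219 + 4478388*(-551247/1413646))*(1/1220) = (-411833/4399219 - 1234348974918/706823)*(1/1220) = -5430171754182825601/3109469171237*1/1220 = -5430171754182825601/3793552388909140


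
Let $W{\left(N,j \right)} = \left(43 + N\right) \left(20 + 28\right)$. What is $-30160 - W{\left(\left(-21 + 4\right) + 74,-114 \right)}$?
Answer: $-34960$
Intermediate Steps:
$W{\left(N,j \right)} = 2064 + 48 N$ ($W{\left(N,j \right)} = \left(43 + N\right) 48 = 2064 + 48 N$)
$-30160 - W{\left(\left(-21 + 4\right) + 74,-114 \right)} = -30160 - \left(2064 + 48 \left(\left(-21 + 4\right) + 74\right)\right) = -30160 - \left(2064 + 48 \left(-17 + 74\right)\right) = -30160 - \left(2064 + 48 \cdot 57\right) = -30160 - \left(2064 + 2736\right) = -30160 - 4800 = -34960$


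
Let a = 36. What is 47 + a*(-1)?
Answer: 11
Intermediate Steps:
47 + a*(-1) = 47 + 36*(-1) = 47 - 36 = 11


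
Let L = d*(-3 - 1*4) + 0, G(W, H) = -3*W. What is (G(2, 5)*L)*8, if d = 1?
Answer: 336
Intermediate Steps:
L = -7 (L = 1*(-3 - 1*4) + 0 = 1*(-3 - 4) + 0 = 1*(-7) + 0 = -7 + 0 = -7)
(G(2, 5)*L)*8 = (-3*2*(-7))*8 = -6*(-7)*8 = 42*8 = 336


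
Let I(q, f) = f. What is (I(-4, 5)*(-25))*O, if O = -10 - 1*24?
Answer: 4250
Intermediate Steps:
O = -34 (O = -10 - 24 = -34)
(I(-4, 5)*(-25))*O = (5*(-25))*(-34) = -125*(-34) = 4250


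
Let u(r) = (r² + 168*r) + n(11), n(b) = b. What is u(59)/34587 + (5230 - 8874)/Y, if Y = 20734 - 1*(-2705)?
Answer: 20904592/90076077 ≈ 0.23208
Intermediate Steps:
Y = 23439 (Y = 20734 + 2705 = 23439)
u(r) = 11 + r² + 168*r (u(r) = (r² + 168*r) + 11 = 11 + r² + 168*r)
u(59)/34587 + (5230 - 8874)/Y = (11 + 59² + 168*59)/34587 + (5230 - 8874)/23439 = (11 + 3481 + 9912)*(1/34587) - 3644*1/23439 = 13404*(1/34587) - 3644/23439 = 4468/11529 - 3644/23439 = 20904592/90076077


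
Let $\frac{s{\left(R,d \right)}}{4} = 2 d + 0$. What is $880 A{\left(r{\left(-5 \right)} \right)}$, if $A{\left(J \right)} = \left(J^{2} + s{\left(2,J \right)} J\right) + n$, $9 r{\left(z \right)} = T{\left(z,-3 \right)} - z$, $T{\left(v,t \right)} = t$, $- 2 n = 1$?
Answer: $- \frac{440}{9} \approx -48.889$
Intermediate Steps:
$s{\left(R,d \right)} = 8 d$ ($s{\left(R,d \right)} = 4 \left(2 d + 0\right) = 4 \cdot 2 d = 8 d$)
$n = - \frac{1}{2}$ ($n = \left(- \frac{1}{2}\right) 1 = - \frac{1}{2} \approx -0.5$)
$r{\left(z \right)} = - \frac{1}{3} - \frac{z}{9}$ ($r{\left(z \right)} = \frac{-3 - z}{9} = - \frac{1}{3} - \frac{z}{9}$)
$A{\left(J \right)} = - \frac{1}{2} + 9 J^{2}$ ($A{\left(J \right)} = \left(J^{2} + 8 J J\right) - \frac{1}{2} = \left(J^{2} + 8 J^{2}\right) - \frac{1}{2} = 9 J^{2} - \frac{1}{2} = - \frac{1}{2} + 9 J^{2}$)
$880 A{\left(r{\left(-5 \right)} \right)} = 880 \left(- \frac{1}{2} + 9 \left(- \frac{1}{3} - - \frac{5}{9}\right)^{2}\right) = 880 \left(- \frac{1}{2} + 9 \left(- \frac{1}{3} + \frac{5}{9}\right)^{2}\right) = 880 \left(- \frac{1}{2} + 9 \left(\frac{2}{9}\right)^{2}\right) = 880 \left(- \frac{1}{2} + 9 \cdot \frac{4}{81}\right) = 880 \left(- \frac{1}{2} + \frac{4}{9}\right) = 880 \left(- \frac{1}{18}\right) = - \frac{440}{9}$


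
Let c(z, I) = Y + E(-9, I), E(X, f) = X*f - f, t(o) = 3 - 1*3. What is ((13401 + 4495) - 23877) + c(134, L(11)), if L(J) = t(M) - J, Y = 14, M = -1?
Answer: -5857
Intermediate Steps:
t(o) = 0 (t(o) = 3 - 3 = 0)
L(J) = -J (L(J) = 0 - J = -J)
E(X, f) = -f + X*f
c(z, I) = 14 - 10*I (c(z, I) = 14 + I*(-1 - 9) = 14 + I*(-10) = 14 - 10*I)
((13401 + 4495) - 23877) + c(134, L(11)) = ((13401 + 4495) - 23877) + (14 - (-10)*11) = (17896 - 23877) + (14 - 10*(-11)) = -5981 + (14 + 110) = -5981 + 124 = -5857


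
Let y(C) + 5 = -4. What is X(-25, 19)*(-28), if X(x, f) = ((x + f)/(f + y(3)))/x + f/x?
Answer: 2576/125 ≈ 20.608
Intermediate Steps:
y(C) = -9 (y(C) = -5 - 4 = -9)
X(x, f) = f/x + (f + x)/(x*(-9 + f)) (X(x, f) = ((x + f)/(f - 9))/x + f/x = ((f + x)/(-9 + f))/x + f/x = (f + x)/(x*(-9 + f)) + f/x = f/x + (f + x)/(x*(-9 + f)))
X(-25, 19)*(-28) = ((-25 + 19**2 - 8*19)/((-25)*(-9 + 19)))*(-28) = -1/25*(-25 + 361 - 152)/10*(-28) = -1/25*1/10*184*(-28) = -92/125*(-28) = 2576/125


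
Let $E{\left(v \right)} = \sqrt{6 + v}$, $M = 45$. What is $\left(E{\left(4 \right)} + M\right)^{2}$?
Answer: $\left(45 + \sqrt{10}\right)^{2} \approx 2319.6$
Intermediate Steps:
$\left(E{\left(4 \right)} + M\right)^{2} = \left(\sqrt{6 + 4} + 45\right)^{2} = \left(\sqrt{10} + 45\right)^{2} = \left(45 + \sqrt{10}\right)^{2}$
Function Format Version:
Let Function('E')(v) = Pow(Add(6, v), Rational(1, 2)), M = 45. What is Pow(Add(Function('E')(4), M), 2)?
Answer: Pow(Add(45, Pow(10, Rational(1, 2))), 2) ≈ 2319.6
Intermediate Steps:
Pow(Add(Function('E')(4), M), 2) = Pow(Add(Pow(Add(6, 4), Rational(1, 2)), 45), 2) = Pow(Add(Pow(10, Rational(1, 2)), 45), 2) = Pow(Add(45, Pow(10, Rational(1, 2))), 2)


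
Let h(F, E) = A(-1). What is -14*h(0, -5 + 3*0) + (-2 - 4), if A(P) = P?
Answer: 8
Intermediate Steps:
h(F, E) = -1
-14*h(0, -5 + 3*0) + (-2 - 4) = -14*(-1) + (-2 - 4) = 14 - 6 = 8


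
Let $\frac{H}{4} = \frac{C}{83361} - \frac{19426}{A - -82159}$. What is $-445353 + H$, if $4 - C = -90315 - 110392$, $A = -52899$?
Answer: $- \frac{24687785827211}{55435065} \approx -4.4535 \cdot 10^{5}$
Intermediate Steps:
$C = 200711$ ($C = 4 - \left(-90315 - 110392\right) = 4 - -200707 = 4 + 200707 = 200711$)
$H = \frac{386675734}{55435065}$ ($H = 4 \left(\frac{200711}{83361} - \frac{19426}{-52899 - -82159}\right) = 4 \left(200711 \cdot \frac{1}{83361} - \frac{19426}{-52899 + 82159}\right) = 4 \left(\frac{200711}{83361} - \frac{19426}{29260}\right) = 4 \left(\frac{200711}{83361} - \frac{883}{1330}\right) = 4 \cdot \frac{193337867}{110870130} = \frac{386675734}{55435065} \approx 6.9753$)
$-445353 + H = -445353 + \frac{386675734}{55435065} = - \frac{24687785827211}{55435065}$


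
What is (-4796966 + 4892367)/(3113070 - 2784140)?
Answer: 95401/328930 ≈ 0.29003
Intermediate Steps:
(-4796966 + 4892367)/(3113070 - 2784140) = 95401/328930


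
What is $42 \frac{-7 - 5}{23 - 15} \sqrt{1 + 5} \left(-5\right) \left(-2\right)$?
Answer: $- 630 \sqrt{6} \approx -1543.2$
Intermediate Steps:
$42 \frac{-7 - 5}{23 - 15} \sqrt{1 + 5} \left(-5\right) \left(-2\right) = 42 \left(- \frac{12}{8}\right) \sqrt{6} \left(-5\right) \left(-2\right) = 42 \left(\left(-12\right) \frac{1}{8}\right) - 5 \sqrt{6} \left(-2\right) = 42 \left(- \frac{3}{2}\right) 10 \sqrt{6} = - 63 \cdot 10 \sqrt{6} = - 630 \sqrt{6}$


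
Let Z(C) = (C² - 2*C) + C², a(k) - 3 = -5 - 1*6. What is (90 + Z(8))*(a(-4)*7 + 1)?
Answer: -11110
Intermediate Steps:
a(k) = -8 (a(k) = 3 + (-5 - 1*6) = 3 + (-5 - 6) = 3 - 11 = -8)
Z(C) = -2*C + 2*C²
(90 + Z(8))*(a(-4)*7 + 1) = (90 + 2*8*(-1 + 8))*(-8*7 + 1) = (90 + 2*8*7)*(-56 + 1) = (90 + 112)*(-55) = 202*(-55) = -11110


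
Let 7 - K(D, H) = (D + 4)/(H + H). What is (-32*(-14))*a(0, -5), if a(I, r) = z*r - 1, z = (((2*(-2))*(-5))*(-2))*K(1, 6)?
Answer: 1768256/3 ≈ 5.8942e+5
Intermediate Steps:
K(D, H) = 7 - (4 + D)/(2*H) (K(D, H) = 7 - (D + 4)/(H + H) = 7 - (4 + D)/(2*H))
z = -790/3 (z = (((2*(-2))*(-5))*(-2))*((1/2)*(-4 - 1*1 + 14*6)/6) = (-4*(-5)*(-2))*((1/2)*(1/6)*(-4 - 1 + 84)) = (20*(-2))*((1/2)*(1/6)*79) = -40*79/12 = -790/3 ≈ -263.33)
a(I, r) = -1 - 790*r/3 (a(I, r) = -790*r/3 - 1 = -1 - 790*r/3)
(-32*(-14))*a(0, -5) = (-32*(-14))*(-1 - 790/3*(-5)) = 448*(-1 + 3950/3) = 448*(3947/3) = 1768256/3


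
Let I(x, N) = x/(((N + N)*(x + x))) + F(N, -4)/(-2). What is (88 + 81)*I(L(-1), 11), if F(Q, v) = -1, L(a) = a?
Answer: 3887/44 ≈ 88.341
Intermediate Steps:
I(x, N) = ½ + 1/(4*N) (I(x, N) = x/(((N + N)*(x + x))) - 1/(-2) = x/(((2*N)*(2*x))) - 1*(-½) = x/((4*N*x)) + ½ = x*(1/(4*N*x)) + ½ = 1/(4*N) + ½ = ½ + 1/(4*N))
(88 + 81)*I(L(-1), 11) = (88 + 81)*((¼)*(1 + 2*11)/11) = 169*((¼)*(1/11)*(1 + 22)) = 169*((¼)*(1/11)*23) = 169*(23/44) = 3887/44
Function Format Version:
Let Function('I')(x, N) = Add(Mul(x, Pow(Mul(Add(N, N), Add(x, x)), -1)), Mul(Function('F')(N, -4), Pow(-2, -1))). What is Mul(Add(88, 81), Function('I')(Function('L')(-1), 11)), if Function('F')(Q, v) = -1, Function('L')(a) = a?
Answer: Rational(3887, 44) ≈ 88.341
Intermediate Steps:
Function('I')(x, N) = Add(Rational(1, 2), Mul(Rational(1, 4), Pow(N, -1))) (Function('I')(x, N) = Add(Mul(x, Pow(Mul(Add(N, N), Add(x, x)), -1)), Mul(-1, Pow(-2, -1))) = Add(Mul(x, Pow(Mul(Mul(2, N), Mul(2, x)), -1)), Mul(-1, Rational(-1, 2))) = Add(Mul(x, Pow(Mul(4, N, x), -1)), Rational(1, 2)) = Add(Mul(x, Mul(Rational(1, 4), Pow(N, -1), Pow(x, -1))), Rational(1, 2)) = Add(Mul(Rational(1, 4), Pow(N, -1)), Rational(1, 2)) = Add(Rational(1, 2), Mul(Rational(1, 4), Pow(N, -1))))
Mul(Add(88, 81), Function('I')(Function('L')(-1), 11)) = Mul(Add(88, 81), Mul(Rational(1, 4), Pow(11, -1), Add(1, Mul(2, 11)))) = Mul(169, Mul(Rational(1, 4), Rational(1, 11), Add(1, 22))) = Mul(169, Mul(Rational(1, 4), Rational(1, 11), 23)) = Mul(169, Rational(23, 44)) = Rational(3887, 44)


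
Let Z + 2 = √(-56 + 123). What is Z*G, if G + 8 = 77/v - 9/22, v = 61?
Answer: 9591/671 - 9591*√67/1342 ≈ -44.205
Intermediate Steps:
Z = -2 + √67 (Z = -2 + √(-56 + 123) = -2 + √67 ≈ 6.1854)
G = -9591/1342 (G = -8 + (77/61 - 9/22) = -8 + 1145/1342 = -9591/1342 ≈ -7.1468)
Z*G = (-2 + √67)*(-9591/1342) = 9591/671 - 9591*√67/1342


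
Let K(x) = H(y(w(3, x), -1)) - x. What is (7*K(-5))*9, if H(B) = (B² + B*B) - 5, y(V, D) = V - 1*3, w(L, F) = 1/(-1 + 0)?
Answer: 2016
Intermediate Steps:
w(L, F) = -1 (w(L, F) = 1/(-1) = -1)
y(V, D) = -3 + V (y(V, D) = V - 3 = -3 + V)
H(B) = -5 + 2*B² (H(B) = (B² + B²) - 5 = 2*B² - 5 = -5 + 2*B²)
K(x) = 27 - x (K(x) = (-5 + 2*(-3 - 1)²) - x = (-5 + 2*(-4)²) - x = (-5 + 2*16) - x = (-5 + 32) - x = 27 - x)
(7*K(-5))*9 = (7*(27 - 1*(-5)))*9 = (7*(27 + 5))*9 = (7*32)*9 = 224*9 = 2016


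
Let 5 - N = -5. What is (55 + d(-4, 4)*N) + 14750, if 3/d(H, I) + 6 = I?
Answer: 14790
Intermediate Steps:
N = 10 (N = 5 - 1*(-5) = 5 + 5 = 10)
d(H, I) = 3/(-6 + I)
(55 + d(-4, 4)*N) + 14750 = (55 + (3/(-6 + 4))*10) + 14750 = (55 + (3/(-2))*10) + 14750 = (55 + (3*(-1/2))*10) + 14750 = (55 - 3/2*10) + 14750 = (55 - 15) + 14750 = 40 + 14750 = 14790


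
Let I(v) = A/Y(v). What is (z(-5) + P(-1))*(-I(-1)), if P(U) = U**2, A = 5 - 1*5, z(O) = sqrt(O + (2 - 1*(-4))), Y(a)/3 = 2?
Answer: 0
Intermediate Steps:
Y(a) = 6 (Y(a) = 3*2 = 6)
z(O) = sqrt(6 + O) (z(O) = sqrt(O + (2 + 4)) = sqrt(O + 6) = sqrt(6 + O))
A = 0 (A = 5 - 5 = 0)
I(v) = 0 (I(v) = 0/6 = 0*(1/6) = 0)
(z(-5) + P(-1))*(-I(-1)) = (sqrt(6 - 5) + (-1)**2)*(-1*0) = (sqrt(1) + 1)*0 = (1 + 1)*0 = 2*0 = 0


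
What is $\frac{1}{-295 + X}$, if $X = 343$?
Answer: $\frac{1}{48} \approx 0.020833$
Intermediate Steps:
$\frac{1}{-295 + X} = \frac{1}{-295 + 343} = \frac{1}{48}$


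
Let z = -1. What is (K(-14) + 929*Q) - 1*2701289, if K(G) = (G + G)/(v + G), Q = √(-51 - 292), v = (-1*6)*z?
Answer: -5402571/2 + 6503*I*√7 ≈ -2.7013e+6 + 17205.0*I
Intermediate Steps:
v = 6 (v = -1*6*(-1) = -6*(-1) = 6)
Q = 7*I*√7 (Q = √(-343) = 7*I*√7 ≈ 18.52*I)
K(G) = 2*G/(6 + G) (K(G) = (G + G)/(6 + G) = (2*G)/(6 + G) = 2*G/(6 + G))
(K(-14) + 929*Q) - 1*2701289 = (2*(-14)/(6 - 14) + 929*(7*I*√7)) - 1*2701289 = (2*(-14)/(-8) + 6503*I*√7) - 2701289 = (2*(-14)*(-⅛) + 6503*I*√7) - 2701289 = (7/2 + 6503*I*√7) - 2701289 = -5402571/2 + 6503*I*√7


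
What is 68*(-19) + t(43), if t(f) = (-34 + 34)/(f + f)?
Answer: -1292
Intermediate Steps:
t(f) = 0 (t(f) = 0/((2*f)) = 0*(1/(2*f)) = 0)
68*(-19) + t(43) = 68*(-19) + 0 = -1292 + 0 = -1292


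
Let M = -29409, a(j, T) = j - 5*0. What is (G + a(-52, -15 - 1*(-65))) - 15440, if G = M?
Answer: -44901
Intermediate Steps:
a(j, T) = j (a(j, T) = j + 0 = j)
G = -29409
(G + a(-52, -15 - 1*(-65))) - 15440 = (-29409 - 52) - 15440 = -29461 - 15440 = -44901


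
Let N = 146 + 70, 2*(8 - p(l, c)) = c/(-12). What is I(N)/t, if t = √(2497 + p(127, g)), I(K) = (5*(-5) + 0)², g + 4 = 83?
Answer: 1250*√361194/60199 ≈ 12.479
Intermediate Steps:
g = 79 (g = -4 + 83 = 79)
p(l, c) = 8 + c/24 (p(l, c) = 8 - c/(2*(-12)) = 8 - c*(-1)/(2*12) = 8 - (-1)*c/24 = 8 + c/24)
N = 216
I(K) = 625 (I(K) = (-25 + 0)² = (-25)² = 625)
t = √361194/12 (t = √(2497 + (8 + (1/24)*79)) = √(2497 + (8 + 79/24)) = √(2497 + 271/24) = √(60199/24) = √361194/12 ≈ 50.083)
I(N)/t = 625/((√361194/12)) = 625*(2*√361194/60199) = 1250*√361194/60199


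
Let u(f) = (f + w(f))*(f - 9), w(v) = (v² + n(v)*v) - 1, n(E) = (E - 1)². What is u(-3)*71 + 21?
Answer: 36657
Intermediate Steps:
n(E) = (-1 + E)²
w(v) = -1 + v² + v*(-1 + v)² (w(v) = (v² + (-1 + v)²*v) - 1 = (v² + v*(-1 + v)²) - 1 = -1 + v² + v*(-1 + v)²)
u(f) = (-9 + f)*(-1 + f³ - f² + 2*f) (u(f) = (f + (-1 + f + f³ - f²))*(f - 9) = (-1 + f³ - f² + 2*f)*(-9 + f) = (-9 + f)*(-1 + f³ - f² + 2*f))
u(-3)*71 + 21 = (9 + (-3)⁴ - 19*(-3) - 10*(-3)³ + 11*(-3)²)*71 + 21 = (9 + 81 + 57 - 10*(-27) + 11*9)*71 + 21 = (9 + 81 + 57 + 270 + 99)*71 + 21 = 516*71 + 21 = 36636 + 21 = 36657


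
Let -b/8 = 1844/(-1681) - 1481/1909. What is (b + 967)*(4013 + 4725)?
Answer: 27535265107062/3209029 ≈ 8.5806e+6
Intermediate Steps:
b = 48078056/3209029 (b = -8*(1844/(-1681) - 1481/1909) = -8*(1844*(-1/1681) - 1481*1/1909) = -8*(-1844/1681 - 1481/1909) = -8*(-6009757/3209029) = 48078056/3209029 ≈ 14.982)
(b + 967)*(4013 + 4725) = (48078056/3209029 + 967)*(4013 + 4725) = (3151209099/3209029)*8738 = 27535265107062/3209029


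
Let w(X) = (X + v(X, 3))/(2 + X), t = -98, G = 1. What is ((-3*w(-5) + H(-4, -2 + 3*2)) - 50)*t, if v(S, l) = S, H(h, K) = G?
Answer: 5782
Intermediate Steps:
H(h, K) = 1
w(X) = 2*X/(2 + X) (w(X) = (X + X)/(2 + X) = (2*X)/(2 + X) = 2*X/(2 + X))
((-3*w(-5) + H(-4, -2 + 3*2)) - 50)*t = ((-6*(-5)/(2 - 5) + 1) - 50)*(-98) = ((-6*(-5)/(-3) + 1) - 50)*(-98) = ((-6*(-5)*(-1)/3 + 1) - 50)*(-98) = ((-3*10/3 + 1) - 50)*(-98) = ((-10 + 1) - 50)*(-98) = (-9 - 50)*(-98) = -59*(-98) = 5782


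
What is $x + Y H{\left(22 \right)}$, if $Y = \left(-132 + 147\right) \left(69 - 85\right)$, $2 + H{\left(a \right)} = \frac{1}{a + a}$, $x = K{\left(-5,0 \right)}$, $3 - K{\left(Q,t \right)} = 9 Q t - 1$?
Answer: $\frac{5264}{11} \approx 478.55$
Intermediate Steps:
$K{\left(Q,t \right)} = 4 - 9 Q t$ ($K{\left(Q,t \right)} = 3 - \left(9 Q t - 1\right) = 3 - \left(-1 + 9 Q t\right) = 4 - 9 Q t$)
$x = 4$ ($x = 4 - \left(-45\right) 0 = 4 + 0 = 4$)
$H{\left(a \right)} = -2 + \frac{1}{2 a}$ ($H{\left(a \right)} = -2 + \frac{1}{a + a} = -2 + \frac{1}{2 a}$)
$Y = -240$ ($Y = 15 \left(-16\right) = -240$)
$x + Y H{\left(22 \right)} = 4 - 240 \left(-2 + \frac{1}{2 \cdot 22}\right) = 4 - 240 \left(-2 + \frac{1}{2} \cdot \frac{1}{22}\right) = 4 - 240 \left(-2 + \frac{1}{44}\right) = 4 - - \frac{5220}{11} = 4 + \frac{5220}{11} = \frac{5264}{11}$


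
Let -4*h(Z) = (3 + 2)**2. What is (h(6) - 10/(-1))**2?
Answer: 225/16 ≈ 14.063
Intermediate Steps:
h(Z) = -25/4 (h(Z) = -(3 + 2)**2/4 = -1/4*5**2 = -1/4*25 = -25/4)
(h(6) - 10/(-1))**2 = (-25/4 - 10/(-1))**2 = (-25/4 - 10*(-1))**2 = (-25/4 + 10)**2 = (15/4)**2 = 225/16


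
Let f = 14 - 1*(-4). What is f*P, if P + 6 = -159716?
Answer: -2874996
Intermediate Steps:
P = -159722 (P = -6 - 159716 = -159722)
f = 18 (f = 14 + 4 = 18)
f*P = 18*(-159722) = -2874996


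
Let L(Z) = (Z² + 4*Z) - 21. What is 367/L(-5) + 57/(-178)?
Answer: -33119/1424 ≈ -23.258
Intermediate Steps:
L(Z) = -21 + Z² + 4*Z
367/L(-5) + 57/(-178) = 367/(-21 + (-5)² + 4*(-5)) + 57/(-178) = 367/(-21 + 25 - 20) + 57*(-1/178) = 367/(-16) - 57/178 = 367*(-1/16) - 57/178 = -367/16 - 57/178 = -33119/1424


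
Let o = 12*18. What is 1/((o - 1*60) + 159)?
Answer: 1/315 ≈ 0.0031746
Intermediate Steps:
o = 216
1/((o - 1*60) + 159) = 1/((216 - 1*60) + 159) = 1/((216 - 60) + 159) = 1/(156 + 159) = 1/315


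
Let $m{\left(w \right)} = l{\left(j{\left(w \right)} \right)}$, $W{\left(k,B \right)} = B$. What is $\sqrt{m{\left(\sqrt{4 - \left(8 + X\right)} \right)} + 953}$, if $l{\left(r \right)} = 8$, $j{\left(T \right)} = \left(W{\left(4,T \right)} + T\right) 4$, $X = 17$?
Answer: $31$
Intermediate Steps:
$j{\left(T \right)} = 8 T$ ($j{\left(T \right)} = \left(T + T\right) 4 = 2 T 4 = 8 T$)
$m{\left(w \right)} = 8$
$\sqrt{m{\left(\sqrt{4 - \left(8 + X\right)} \right)} + 953} = \sqrt{8 + 953} = \sqrt{961} = 31$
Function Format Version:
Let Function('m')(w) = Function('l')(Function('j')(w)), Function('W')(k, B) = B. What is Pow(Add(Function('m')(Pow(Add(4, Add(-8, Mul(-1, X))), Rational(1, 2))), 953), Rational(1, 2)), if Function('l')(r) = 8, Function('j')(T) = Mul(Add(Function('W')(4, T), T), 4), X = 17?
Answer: 31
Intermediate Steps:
Function('j')(T) = Mul(8, T) (Function('j')(T) = Mul(Add(T, T), 4) = Mul(Mul(2, T), 4) = Mul(8, T))
Function('m')(w) = 8
Pow(Add(Function('m')(Pow(Add(4, Add(-8, Mul(-1, X))), Rational(1, 2))), 953), Rational(1, 2)) = Pow(Add(8, 953), Rational(1, 2)) = Pow(961, Rational(1, 2)) = 31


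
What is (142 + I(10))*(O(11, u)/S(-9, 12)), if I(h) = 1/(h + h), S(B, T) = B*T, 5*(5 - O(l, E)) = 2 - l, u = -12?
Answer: -16099/1800 ≈ -8.9439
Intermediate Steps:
O(l, E) = 23/5 + l/5 (O(l, E) = 5 - (2 - l)/5 = 5 + (-2/5 + l/5) = 23/5 + l/5)
I(h) = 1/(2*h)
(142 + I(10))*(O(11, u)/S(-9, 12)) = (142 + (1/2)/10)*((23/5 + (1/5)*11)/((-9*12))) = (142 + (1/2)*(1/10))*((23/5 + 11/5)/(-108)) = (142 + 1/20)*((34/5)*(-1/108)) = (2841/20)*(-17/270) = -16099/1800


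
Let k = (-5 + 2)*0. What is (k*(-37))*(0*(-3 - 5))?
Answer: 0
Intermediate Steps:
k = 0 (k = -3*0 = 0)
(k*(-37))*(0*(-3 - 5)) = (0*(-37))*(0*(-3 - 5)) = 0*(0*(-8)) = 0*0 = 0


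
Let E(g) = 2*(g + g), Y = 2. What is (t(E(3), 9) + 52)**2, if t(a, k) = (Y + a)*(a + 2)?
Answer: 61504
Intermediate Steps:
E(g) = 4*g (E(g) = 2*(2*g) = 4*g)
t(a, k) = (2 + a)**2 (t(a, k) = (2 + a)*(a + 2) = (2 + a)*(2 + a) = (2 + a)**2)
(t(E(3), 9) + 52)**2 = ((4 + (4*3)**2 + 4*(4*3)) + 52)**2 = ((4 + 12**2 + 4*12) + 52)**2 = ((4 + 144 + 48) + 52)**2 = (196 + 52)**2 = 248**2 = 61504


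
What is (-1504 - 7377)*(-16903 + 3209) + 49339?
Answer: 121665753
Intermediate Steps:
(-1504 - 7377)*(-16903 + 3209) + 49339 = -8881*(-13694) + 49339 = 121616414 + 49339 = 121665753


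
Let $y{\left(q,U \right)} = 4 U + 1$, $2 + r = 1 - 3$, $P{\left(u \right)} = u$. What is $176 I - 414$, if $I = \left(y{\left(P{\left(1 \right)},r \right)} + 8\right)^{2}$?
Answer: $8210$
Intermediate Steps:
$r = -4$ ($r = -2 + \left(1 - 3\right) = -2 - 2 = -4$)
$y{\left(q,U \right)} = 1 + 4 U$
$I = 49$ ($I = \left(\left(1 + 4 \left(-4\right)\right) + 8\right)^{2} = \left(\left(1 - 16\right) + 8\right)^{2} = \left(-15 + 8\right)^{2} = \left(-7\right)^{2} = 49$)
$176 I - 414 = 176 \cdot 49 - 414 = 8624 - 414 = 8210$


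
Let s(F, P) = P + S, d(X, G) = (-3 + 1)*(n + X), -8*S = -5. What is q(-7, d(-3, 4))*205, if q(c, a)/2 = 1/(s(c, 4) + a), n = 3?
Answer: 3280/37 ≈ 88.649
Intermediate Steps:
S = 5/8 (S = -⅛*(-5) = 5/8 ≈ 0.62500)
d(X, G) = -6 - 2*X (d(X, G) = (-3 + 1)*(3 + X) = -2*(3 + X) = -6 - 2*X)
s(F, P) = 5/8 + P (s(F, P) = P + 5/8 = 5/8 + P)
q(c, a) = 2/(37/8 + a) (q(c, a) = 2/((5/8 + 4) + a) = 2/(37/8 + a))
q(-7, d(-3, 4))*205 = (16/(37 + 8*(-6 - 2*(-3))))*205 = (16/(37 + 8*(-6 + 6)))*205 = (16/(37 + 8*0))*205 = (16/(37 + 0))*205 = (16/37)*205 = 3280/37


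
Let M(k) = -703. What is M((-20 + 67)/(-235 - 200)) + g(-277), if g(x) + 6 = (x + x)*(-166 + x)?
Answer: 244713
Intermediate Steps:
g(x) = -6 + 2*x*(-166 + x) (g(x) = -6 + (x + x)*(-166 + x) = -6 + (2*x)*(-166 + x) = -6 + 2*x*(-166 + x))
M((-20 + 67)/(-235 - 200)) + g(-277) = -703 + (-6 - 332*(-277) + 2*(-277)²) = -703 + (-6 + 91964 + 2*76729) = -703 + (-6 + 91964 + 153458) = -703 + 245416 = 244713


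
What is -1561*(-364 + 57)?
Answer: 479227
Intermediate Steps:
-1561*(-364 + 57) = -1561*(-307) = 479227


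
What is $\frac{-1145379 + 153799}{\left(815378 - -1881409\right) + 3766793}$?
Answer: $- \frac{49579}{323179} \approx -0.15341$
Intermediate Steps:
$\frac{-1145379 + 153799}{\left(815378 - -1881409\right) + 3766793} = - \frac{991580}{\left(815378 + 1881409\right) + 3766793} = - \frac{991580}{2696787 + 3766793} = - \frac{991580}{6463580} = \left(-991580\right) \frac{1}{6463580} = - \frac{49579}{323179}$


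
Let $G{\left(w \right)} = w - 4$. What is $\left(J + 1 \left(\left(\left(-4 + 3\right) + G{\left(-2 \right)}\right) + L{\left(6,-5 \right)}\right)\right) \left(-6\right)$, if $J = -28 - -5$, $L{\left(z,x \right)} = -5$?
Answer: $210$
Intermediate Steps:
$G{\left(w \right)} = -4 + w$
$J = -23$ ($J = -28 + 5 = -23$)
$\left(J + 1 \left(\left(\left(-4 + 3\right) + G{\left(-2 \right)}\right) + L{\left(6,-5 \right)}\right)\right) \left(-6\right) = \left(-23 + 1 \left(\left(\left(-4 + 3\right) - 6\right) - 5\right)\right) \left(-6\right) = \left(-23 + 1 \left(\left(-1 - 6\right) - 5\right)\right) \left(-6\right) = \left(-23 + 1 \left(-7 - 5\right)\right) \left(-6\right) = \left(-23 + 1 \left(-12\right)\right) \left(-6\right) = \left(-23 - 12\right) \left(-6\right) = \left(-35\right) \left(-6\right) = 210$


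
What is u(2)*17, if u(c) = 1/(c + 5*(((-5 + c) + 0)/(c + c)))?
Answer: -68/7 ≈ -9.7143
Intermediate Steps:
u(c) = 1/(c + 5*(-5 + c)/(2*c)) (u(c) = 1/(c + 5*((-5 + c)/((2*c)))) = 1/(c + 5*((-5 + c)*(1/(2*c)))) = 1/(c + 5*((-5 + c)/(2*c))) = 1/(c + 5*(-5 + c)/(2*c)))
u(2)*17 = (2*2/(-25 + 2*2**2 + 5*2))*17 = (2*2/(-25 + 2*4 + 10))*17 = (2*2/(-25 + 8 + 10))*17 = (2*2/(-7))*17 = (2*2*(-1/7))*17 = -4/7*17 = -68/7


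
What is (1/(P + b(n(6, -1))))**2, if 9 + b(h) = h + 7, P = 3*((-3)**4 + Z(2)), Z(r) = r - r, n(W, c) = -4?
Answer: 1/56169 ≈ 1.7803e-5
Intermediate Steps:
Z(r) = 0
P = 243 (P = 3*((-3)**4 + 0) = 3*(81 + 0) = 3*81 = 243)
b(h) = -2 + h (b(h) = -9 + (h + 7) = -9 + (7 + h) = -2 + h)
(1/(P + b(n(6, -1))))**2 = (1/(243 + (-2 - 4)))**2 = (1/(243 - 6))**2 = (1/237)**2 = 1/56169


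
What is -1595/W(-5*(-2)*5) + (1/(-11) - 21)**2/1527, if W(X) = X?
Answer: -58402433/1847670 ≈ -31.609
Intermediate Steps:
-1595/W(-5*(-2)*5) + (1/(-11) - 21)**2/1527 = -1595/(-5*(-2)*5) + (1/(-11) - 21)**2/1527 = -1595/(10*5) + (-1/11 - 21)**2*(1/1527) = -1595/50 + (-232/11)**2*(1/1527) = -1595*1/50 + (53824/121)*(1/1527) = -319/10 + 53824/184767 = -58402433/1847670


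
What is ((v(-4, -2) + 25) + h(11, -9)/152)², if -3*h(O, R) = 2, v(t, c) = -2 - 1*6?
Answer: 15015625/51984 ≈ 288.85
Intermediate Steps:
v(t, c) = -8 (v(t, c) = -2 - 6 = -8)
h(O, R) = -⅔ (h(O, R) = -⅓*2 = -⅔)
((v(-4, -2) + 25) + h(11, -9)/152)² = ((-8 + 25) - ⅔/152)² = (17 - ⅔*1/152)² = (17 - 1/228)² = (3875/228)² = 15015625/51984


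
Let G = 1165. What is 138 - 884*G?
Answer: -1029722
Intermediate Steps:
138 - 884*G = 138 - 884*1165 = 138 - 1029860 = -1029722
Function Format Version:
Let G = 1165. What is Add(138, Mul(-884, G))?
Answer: -1029722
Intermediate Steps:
Add(138, Mul(-884, G)) = Add(138, Mul(-884, 1165)) = Add(138, -1029860) = -1029722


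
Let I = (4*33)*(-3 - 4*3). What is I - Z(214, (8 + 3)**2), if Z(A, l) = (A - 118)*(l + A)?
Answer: -34140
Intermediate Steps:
I = -1980 (I = 132*(-3 - 12) = 132*(-15) = -1980)
Z(A, l) = (-118 + A)*(A + l)
I - Z(214, (8 + 3)**2) = -1980 - (214**2 - 118*214 - 118*(8 + 3)**2 + 214*(8 + 3)**2) = -1980 - (45796 - 25252 - 118*11**2 + 214*11**2) = -1980 - (45796 - 25252 - 118*121 + 214*121) = -1980 - (45796 - 25252 - 14278 + 25894) = -1980 - 1*32160 = -1980 - 32160 = -34140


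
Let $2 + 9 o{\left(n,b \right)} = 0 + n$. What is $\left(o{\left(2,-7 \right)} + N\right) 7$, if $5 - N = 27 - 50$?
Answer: $196$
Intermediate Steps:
$o{\left(n,b \right)} = - \frac{2}{9} + \frac{n}{9}$ ($o{\left(n,b \right)} = - \frac{2}{9} + \frac{0 + n}{9} = - \frac{2}{9} + \frac{n}{9}$)
$N = 28$ ($N = 5 - \left(27 - 50\right) = 5 - -23 = 5 + 23 = 28$)
$\left(o{\left(2,-7 \right)} + N\right) 7 = \left(\left(- \frac{2}{9} + \frac{1}{9} \cdot 2\right) + 28\right) 7 = \left(\left(- \frac{2}{9} + \frac{2}{9}\right) + 28\right) 7 = \left(0 + 28\right) 7 = 28 \cdot 7 = 196$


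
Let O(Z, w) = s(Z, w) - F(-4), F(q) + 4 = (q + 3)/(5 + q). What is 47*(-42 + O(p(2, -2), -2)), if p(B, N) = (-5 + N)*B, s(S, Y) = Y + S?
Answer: -2491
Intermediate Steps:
s(S, Y) = S + Y
p(B, N) = B*(-5 + N)
F(q) = -4 + (3 + q)/(5 + q) (F(q) = -4 + (q + 3)/(5 + q) = -4 + (3 + q)/(5 + q))
O(Z, w) = 5 + Z + w (O(Z, w) = (Z + w) - (-17 - 3*(-4))/(5 - 4) = (Z + w) - (-17 + 12)/1 = (Z + w) - (-5) = (Z + w) - 1*(-5) = (Z + w) + 5 = 5 + Z + w)
47*(-42 + O(p(2, -2), -2)) = 47*(-42 + (5 + 2*(-5 - 2) - 2)) = 47*(-42 + (5 + 2*(-7) - 2)) = 47*(-42 + (5 - 14 - 2)) = 47*(-42 - 11) = 47*(-53) = -2491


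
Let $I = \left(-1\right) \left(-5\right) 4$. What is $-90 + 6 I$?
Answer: $30$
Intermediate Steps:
$I = 20$ ($I = 5 \cdot 4 = 20$)
$-90 + 6 I = -90 + 6 \cdot 20 = -90 + 120 = 30$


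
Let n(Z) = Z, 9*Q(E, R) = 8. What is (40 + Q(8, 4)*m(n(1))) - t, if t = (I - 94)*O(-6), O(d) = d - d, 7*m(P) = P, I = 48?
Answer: 2528/63 ≈ 40.127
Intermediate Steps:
Q(E, R) = 8/9 (Q(E, R) = (⅑)*8 = 8/9)
m(P) = P/7
O(d) = 0
t = 0 (t = (48 - 94)*0 = -46*0 = 0)
(40 + Q(8, 4)*m(n(1))) - t = (40 + 8*((⅐)*1)/9) - 1*0 = (40 + (8/9)*(⅐)) + 0 = (40 + 8/63) + 0 = 2528/63 + 0 = 2528/63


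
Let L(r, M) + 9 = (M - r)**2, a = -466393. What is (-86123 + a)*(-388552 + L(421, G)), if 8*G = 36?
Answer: 118839975795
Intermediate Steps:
G = 9/2 (G = (1/8)*36 = 9/2 ≈ 4.5000)
L(r, M) = -9 + (M - r)**2
(-86123 + a)*(-388552 + L(421, G)) = (-86123 - 466393)*(-388552 + (-9 + (9/2 - 1*421)**2)) = -552516*(-388552 + (-9 + (9/2 - 421)**2)) = -552516*(-388552 + (-9 + (-833/2)**2)) = -552516*(-388552 + (-9 + 693889/4)) = -552516*(-388552 + 693853/4) = -552516*(-860355/4) = 118839975795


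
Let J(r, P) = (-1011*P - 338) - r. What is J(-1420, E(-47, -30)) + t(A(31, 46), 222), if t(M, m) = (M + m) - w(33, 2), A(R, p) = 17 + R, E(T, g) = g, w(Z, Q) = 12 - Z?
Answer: 31703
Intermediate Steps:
t(M, m) = 21 + M + m (t(M, m) = (M + m) - (12 - 1*33) = (M + m) - (12 - 33) = (M + m) - 1*(-21) = (M + m) + 21 = 21 + M + m)
J(r, P) = -338 - r - 1011*P (J(r, P) = (-338 - 1011*P) - r = -338 - r - 1011*P)
J(-1420, E(-47, -30)) + t(A(31, 46), 222) = (-338 - 1*(-1420) - 1011*(-30)) + (21 + (17 + 31) + 222) = (-338 + 1420 + 30330) + (21 + 48 + 222) = 31412 + 291 = 31703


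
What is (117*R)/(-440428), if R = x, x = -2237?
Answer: 261729/440428 ≈ 0.59426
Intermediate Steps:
R = -2237
(117*R)/(-440428) = (117*(-2237))/(-440428) = -261729*(-1/440428) = 261729/440428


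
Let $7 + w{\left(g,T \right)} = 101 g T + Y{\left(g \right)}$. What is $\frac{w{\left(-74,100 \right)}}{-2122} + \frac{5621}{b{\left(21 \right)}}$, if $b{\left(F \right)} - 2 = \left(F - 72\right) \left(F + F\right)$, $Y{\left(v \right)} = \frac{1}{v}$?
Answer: $\frac{7342295017}{21002495} \approx 349.59$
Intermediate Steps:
$w{\left(g,T \right)} = -7 + \frac{1}{g} + 101 T g$ ($w{\left(g,T \right)} = -7 + \left(101 g T + \frac{1}{g}\right) = -7 + \left(101 T g + \frac{1}{g}\right) = -7 + \left(\frac{1}{g} + 101 T g\right) = -7 + \frac{1}{g} + 101 T g$)
$b{\left(F \right)} = 2 + 2 F \left(-72 + F\right)$ ($b{\left(F \right)} = 2 + \left(F - 72\right) \left(F + F\right) = 2 + \left(-72 + F\right) 2 F = 2 + 2 F \left(-72 + F\right)$)
$\frac{w{\left(-74,100 \right)}}{-2122} + \frac{5621}{b{\left(21 \right)}} = \frac{-7 + \frac{1}{-74} + 101 \cdot 100 \left(-74\right)}{-2122} + \frac{5621}{2 - 3024 + 2 \cdot 21^{2}} = \left(-7 - \frac{1}{74} - 747400\right) \left(- \frac{1}{2122}\right) + \frac{5621}{2 - 3024 + 2 \cdot 441} = \left(- \frac{55308119}{74}\right) \left(- \frac{1}{2122}\right) + \frac{5621}{2 - 3024 + 882} = \frac{55308119}{157028} + \frac{5621}{-2140} = \frac{55308119}{157028} + 5621 \left(- \frac{1}{2140}\right) = \frac{55308119}{157028} - \frac{5621}{2140} = \frac{7342295017}{21002495}$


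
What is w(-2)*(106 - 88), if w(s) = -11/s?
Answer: 99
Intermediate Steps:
w(-2)*(106 - 88) = (-11/(-2))*(106 - 88) = -11*(-1/2)*18 = (11/2)*18 = 99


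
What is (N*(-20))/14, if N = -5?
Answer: 50/7 ≈ 7.1429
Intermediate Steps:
(N*(-20))/14 = -5*(-20)/14 = 100*(1/14) = 50/7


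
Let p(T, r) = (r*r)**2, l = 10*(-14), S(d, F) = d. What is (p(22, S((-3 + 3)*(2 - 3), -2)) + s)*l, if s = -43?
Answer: 6020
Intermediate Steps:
l = -140
p(T, r) = r**4 (p(T, r) = (r**2)**2 = r**4)
(p(22, S((-3 + 3)*(2 - 3), -2)) + s)*l = (((-3 + 3)*(2 - 3))**4 - 43)*(-140) = ((0*(-1))**4 - 43)*(-140) = (0**4 - 43)*(-140) = (0 - 43)*(-140) = -43*(-140) = 6020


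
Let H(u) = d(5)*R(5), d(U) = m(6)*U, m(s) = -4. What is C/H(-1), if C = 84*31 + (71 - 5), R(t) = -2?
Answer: 267/4 ≈ 66.750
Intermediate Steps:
d(U) = -4*U
C = 2670 (C = 2604 + 66 = 2670)
H(u) = 40 (H(u) = -4*5*(-2) = -20*(-2) = 40)
C/H(-1) = 2670/40 = 2670*(1/40) = 267/4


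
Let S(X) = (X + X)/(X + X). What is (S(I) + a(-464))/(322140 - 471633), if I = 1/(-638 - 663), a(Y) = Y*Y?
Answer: -215297/149493 ≈ -1.4402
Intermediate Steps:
a(Y) = Y²
I = -1/1301 (I = 1/(-1301) = -1/1301 ≈ -0.00076864)
S(X) = 1 (S(X) = (2*X)/((2*X)) = (2*X)*(1/(2*X)) = 1)
(S(I) + a(-464))/(322140 - 471633) = (1 + (-464)²)/(322140 - 471633) = (1 + 215296)/(-149493) = 215297*(-1/149493) = -215297/149493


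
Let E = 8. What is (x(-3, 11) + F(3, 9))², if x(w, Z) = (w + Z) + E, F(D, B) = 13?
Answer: 841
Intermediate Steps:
x(w, Z) = 8 + Z + w (x(w, Z) = (w + Z) + 8 = (Z + w) + 8 = 8 + Z + w)
(x(-3, 11) + F(3, 9))² = ((8 + 11 - 3) + 13)² = (16 + 13)² = 29² = 841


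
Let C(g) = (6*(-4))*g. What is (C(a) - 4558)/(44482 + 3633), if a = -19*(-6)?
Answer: -7294/48115 ≈ -0.15160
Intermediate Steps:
a = 114
C(g) = -24*g
(C(a) - 4558)/(44482 + 3633) = (-24*114 - 4558)/(44482 + 3633) = (-2736 - 4558)/48115 = -7294*1/48115 = -7294/48115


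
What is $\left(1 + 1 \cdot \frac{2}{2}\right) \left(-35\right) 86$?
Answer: $-6020$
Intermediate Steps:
$\left(1 + 1 \cdot \frac{2}{2}\right) \left(-35\right) 86 = \left(1 + 1 \cdot 2 \cdot \frac{1}{2}\right) \left(-35\right) 86 = \left(1 + 1 \cdot 1\right) \left(-35\right) 86 = \left(1 + 1\right) \left(-35\right) 86 = 2 \left(-35\right) 86 = \left(-70\right) 86 = -6020$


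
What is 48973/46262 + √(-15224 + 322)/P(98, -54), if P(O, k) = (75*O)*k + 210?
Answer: 48973/46262 - I*√14902/396690 ≈ 1.0586 - 0.00030773*I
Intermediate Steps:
P(O, k) = 210 + 75*O*k (P(O, k) = 75*O*k + 210 = 210 + 75*O*k)
48973/46262 + √(-15224 + 322)/P(98, -54) = 48973/46262 + √(-15224 + 322)/(210 + 75*98*(-54)) = 48973*(1/46262) + √(-14902)/(210 - 396900) = 48973/46262 + (I*√14902)/(-396690) = 48973/46262 + (I*√14902)*(-1/396690) = 48973/46262 - I*√14902/396690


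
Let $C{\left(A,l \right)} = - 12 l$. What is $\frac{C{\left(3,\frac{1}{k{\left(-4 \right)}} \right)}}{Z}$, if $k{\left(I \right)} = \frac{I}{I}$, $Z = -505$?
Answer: $\frac{12}{505} \approx 0.023762$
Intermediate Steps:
$k{\left(I \right)} = 1$
$\frac{C{\left(3,\frac{1}{k{\left(-4 \right)}} \right)}}{Z} = \frac{\left(-12\right) 1^{-1}}{-505} = \left(-12\right) 1 \left(- \frac{1}{505}\right) = \left(-12\right) \left(- \frac{1}{505}\right) = \frac{12}{505}$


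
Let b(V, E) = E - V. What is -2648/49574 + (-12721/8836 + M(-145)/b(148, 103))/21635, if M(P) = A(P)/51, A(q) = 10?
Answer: -116320327308617/2174949908098380 ≈ -0.053482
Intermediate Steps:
M(P) = 10/51
-2648/49574 + (-12721/8836 + M(-145)/b(148, 103))/21635 = -2648/49574 + (-12721/8836 + 10/(51*(103 - 1*148)))/21635 = -2648*1/49574 + (-12721*1/8836 + 10/(51*(103 - 148)))*(1/21635) = -1324/24787 + (-12721/8836 + (10/51)/(-45))*(1/21635) = -1324/24787 + (-12721/8836 + (10/51)*(-1/45))*(1/21635) = -1324/24787 + (-12721/8836 - 2/459)*(1/21635) = -1324/24787 - 5856611/4055724*1/21635 = -1324/24787 - 5856611/87745588740 = -116320327308617/2174949908098380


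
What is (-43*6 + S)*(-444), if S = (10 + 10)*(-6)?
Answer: 167832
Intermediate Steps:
S = -120 (S = 20*(-6) = -120)
(-43*6 + S)*(-444) = (-43*6 - 120)*(-444) = (-258 - 120)*(-444) = -378*(-444) = 167832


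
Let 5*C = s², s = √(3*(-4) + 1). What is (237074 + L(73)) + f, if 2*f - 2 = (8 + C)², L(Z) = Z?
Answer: 11858241/50 ≈ 2.3716e+5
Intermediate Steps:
s = I*√11 (s = √(-12 + 1) = √(-11) = I*√11 ≈ 3.3166*I)
C = -11/5 (C = (I*√11)²/5 = (⅕)*(-11) = -11/5 ≈ -2.2000)
f = 891/50 (f = 1 + (8 - 11/5)²/2 = 1 + (29/5)²/2 = 1 + (½)*(841/25) = 1 + 841/50 = 891/50 ≈ 17.820)
(237074 + L(73)) + f = (237074 + 73) + 891/50 = 237147 + 891/50 = 11858241/50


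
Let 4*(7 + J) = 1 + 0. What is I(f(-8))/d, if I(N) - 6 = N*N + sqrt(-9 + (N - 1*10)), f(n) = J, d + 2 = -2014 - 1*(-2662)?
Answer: 825/10336 + I*sqrt(103)/1292 ≈ 0.079818 + 0.0078552*I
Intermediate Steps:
d = 646 (d = -2 + (-2014 - 1*(-2662)) = -2 + (-2014 + 2662) = -2 + 648 = 646)
J = -27/4 (J = -7 + (1 + 0)/4 = -7 + (1/4)*1 = -7 + 1/4 = -27/4 ≈ -6.7500)
f(n) = -27/4
I(N) = 6 + N**2 + sqrt(-19 + N) (I(N) = 6 + (N*N + sqrt(-9 + (N - 1*10))) = 6 + (N**2 + sqrt(-9 + (N - 10))) = 6 + (N**2 + sqrt(-9 + (-10 + N))) = 6 + (N**2 + sqrt(-19 + N)) = 6 + N**2 + sqrt(-19 + N))
I(f(-8))/d = (6 + (-27/4)**2 + sqrt(-19 - 27/4))/646 = (6 + 729/16 + sqrt(-103/4))*(1/646) = (6 + 729/16 + I*sqrt(103)/2)*(1/646) = (825/16 + I*sqrt(103)/2)*(1/646) = 825/10336 + I*sqrt(103)/1292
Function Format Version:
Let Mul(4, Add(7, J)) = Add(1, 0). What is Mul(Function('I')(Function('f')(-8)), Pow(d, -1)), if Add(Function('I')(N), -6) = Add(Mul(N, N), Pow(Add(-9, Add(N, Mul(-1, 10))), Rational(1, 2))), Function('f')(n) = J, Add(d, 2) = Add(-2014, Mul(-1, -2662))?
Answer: Add(Rational(825, 10336), Mul(Rational(1, 1292), I, Pow(103, Rational(1, 2)))) ≈ Add(0.079818, Mul(0.0078552, I))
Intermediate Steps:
d = 646 (d = Add(-2, Add(-2014, Mul(-1, -2662))) = Add(-2, Add(-2014, 2662)) = Add(-2, 648) = 646)
J = Rational(-27, 4) (J = Add(-7, Mul(Rational(1, 4), Add(1, 0))) = Add(-7, Mul(Rational(1, 4), 1)) = Add(-7, Rational(1, 4)) = Rational(-27, 4) ≈ -6.7500)
Function('f')(n) = Rational(-27, 4)
Function('I')(N) = Add(6, Pow(N, 2), Pow(Add(-19, N), Rational(1, 2))) (Function('I')(N) = Add(6, Add(Mul(N, N), Pow(Add(-9, Add(N, Mul(-1, 10))), Rational(1, 2)))) = Add(6, Add(Pow(N, 2), Pow(Add(-9, Add(N, -10)), Rational(1, 2)))) = Add(6, Add(Pow(N, 2), Pow(Add(-9, Add(-10, N)), Rational(1, 2)))) = Add(6, Add(Pow(N, 2), Pow(Add(-19, N), Rational(1, 2)))) = Add(6, Pow(N, 2), Pow(Add(-19, N), Rational(1, 2))))
Mul(Function('I')(Function('f')(-8)), Pow(d, -1)) = Mul(Add(6, Pow(Rational(-27, 4), 2), Pow(Add(-19, Rational(-27, 4)), Rational(1, 2))), Pow(646, -1)) = Mul(Add(6, Rational(729, 16), Pow(Rational(-103, 4), Rational(1, 2))), Rational(1, 646)) = Mul(Add(6, Rational(729, 16), Mul(Rational(1, 2), I, Pow(103, Rational(1, 2)))), Rational(1, 646)) = Mul(Add(Rational(825, 16), Mul(Rational(1, 2), I, Pow(103, Rational(1, 2)))), Rational(1, 646)) = Add(Rational(825, 10336), Mul(Rational(1, 1292), I, Pow(103, Rational(1, 2))))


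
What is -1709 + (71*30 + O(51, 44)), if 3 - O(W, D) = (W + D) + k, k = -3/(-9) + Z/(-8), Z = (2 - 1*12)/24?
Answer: 31547/96 ≈ 328.61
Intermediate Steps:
Z = -5/12 (Z = (2 - 12)*(1/24) = -10*1/24 = -5/12 ≈ -0.41667)
k = 37/96 (k = -3/(-9) - 5/12/(-8) = -3*(-⅑) - 5/12*(-⅛) = ⅓ + 5/96 = 37/96 ≈ 0.38542)
O(W, D) = 251/96 - D - W (O(W, D) = 3 - ((W + D) + 37/96) = 3 - ((D + W) + 37/96) = 3 - (37/96 + D + W) = 3 + (-37/96 - D - W) = 251/96 - D - W)
-1709 + (71*30 + O(51, 44)) = -1709 + (71*30 + (251/96 - 1*44 - 1*51)) = -1709 + (2130 + (251/96 - 44 - 51)) = -1709 + (2130 - 8869/96) = -1709 + 195611/96 = 31547/96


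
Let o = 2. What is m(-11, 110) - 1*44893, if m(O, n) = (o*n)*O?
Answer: -47313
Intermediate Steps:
m(O, n) = 2*O*n (m(O, n) = (2*n)*O = 2*O*n)
m(-11, 110) - 1*44893 = 2*(-11)*110 - 1*44893 = -2420 - 44893 = -47313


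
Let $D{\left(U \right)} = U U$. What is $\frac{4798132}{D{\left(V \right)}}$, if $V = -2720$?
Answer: $\frac{1199533}{1849600} \approx 0.64854$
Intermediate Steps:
$D{\left(U \right)} = U^{2}$
$\frac{4798132}{D{\left(V \right)}} = \frac{4798132}{\left(-2720\right)^{2}} = \frac{4798132}{7398400} = 4798132 \cdot \frac{1}{7398400} = \frac{1199533}{1849600}$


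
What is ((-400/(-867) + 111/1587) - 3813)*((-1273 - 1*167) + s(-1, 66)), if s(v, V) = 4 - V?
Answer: 2626340244160/458643 ≈ 5.7263e+6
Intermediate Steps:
((-400/(-867) + 111/1587) - 3813)*((-1273 - 1*167) + s(-1, 66)) = ((-400/(-867) + 111/1587) - 3813)*((-1273 - 1*167) + (4 - 1*66)) = ((-400*(-1/867) + 111*(1/1587)) - 3813)*((-1273 - 167) + (4 - 66)) = ((400/867 + 37/529) - 3813)*(-1440 - 62) = (243679/458643 - 3813)*(-1502) = -1748562080/458643*(-1502) = 2626340244160/458643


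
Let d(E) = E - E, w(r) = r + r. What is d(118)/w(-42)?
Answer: 0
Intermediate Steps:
w(r) = 2*r
d(E) = 0
d(118)/w(-42) = 0/((2*(-42))) = 0/(-84) = 0*(-1/84) = 0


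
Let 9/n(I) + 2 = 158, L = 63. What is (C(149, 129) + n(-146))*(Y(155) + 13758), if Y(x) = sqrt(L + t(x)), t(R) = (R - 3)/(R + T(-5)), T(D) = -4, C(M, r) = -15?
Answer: -5344983/26 - 777*sqrt(1459415)/7852 ≈ -2.0570e+5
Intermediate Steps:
n(I) = 3/52 (n(I) = 9/(-2 + 158) = 9/156 = 9*(1/156) = 3/52)
t(R) = (-3 + R)/(-4 + R) (t(R) = (R - 3)/(R - 4) = (-3 + R)/(-4 + R))
Y(x) = sqrt(63 + (-3 + x)/(-4 + x))
(C(149, 129) + n(-146))*(Y(155) + 13758) = (-15 + 3/52)*(sqrt((-255 + 64*155)/(-4 + 155)) + 13758) = -777*(sqrt((-255 + 9920)/151) + 13758)/52 = -777*(sqrt((1/151)*9665) + 13758)/52 = -777*(sqrt(9665/151) + 13758)/52 = -777*(sqrt(1459415)/151 + 13758)/52 = -777*(13758 + sqrt(1459415)/151)/52 = -5344983/26 - 777*sqrt(1459415)/7852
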